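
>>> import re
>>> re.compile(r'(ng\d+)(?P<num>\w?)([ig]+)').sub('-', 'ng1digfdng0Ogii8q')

This matches the literal 'ng', then one or more of a digit (captured); then optionally a word character (captured as 'num'); then one or more of one of [ig] (captured).
Matches: at [0:6] → 'ng1dig'; at [8:15] → 'ng0Ogii'.
Each match is replaced by '-'.

'-fd-8q'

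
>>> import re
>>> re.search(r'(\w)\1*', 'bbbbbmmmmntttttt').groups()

The match spans [0:5] → 'bbbbb'.
Captured: group 1 = 'b'.

('b',)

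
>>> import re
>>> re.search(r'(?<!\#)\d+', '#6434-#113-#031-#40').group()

'434'

`(?!…)`/`(?<!…)` only lets a position through if the neighbouring text does NOT match; no characters are consumed.
`search` walks the string left to right and returns the first match it finds.
The match spans [2:5] → '434'.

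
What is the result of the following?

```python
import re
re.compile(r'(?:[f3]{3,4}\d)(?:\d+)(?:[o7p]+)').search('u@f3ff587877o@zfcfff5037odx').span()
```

(2, 13)

This matches 3 to 4 of one of [f3], then a digit (non-capturing group); then one or more of a digit (non-capturing group); then one or more of one of [o7p] (non-capturing group).
`re.search` scans for the first position where the pattern succeeds.
The match spans [2:13] → 'f3ff587877o'.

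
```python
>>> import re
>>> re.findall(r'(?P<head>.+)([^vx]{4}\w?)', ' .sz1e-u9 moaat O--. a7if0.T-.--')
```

[(' .sz1e-u9 moaat O--. a7if0.T', '-.--')]

This matches one or more of any character (captured as 'head'); then exactly 4 of any character except [vx], then optionally a word character (captured).
With 2 capturing groups, `findall` returns a 2-tuple per match.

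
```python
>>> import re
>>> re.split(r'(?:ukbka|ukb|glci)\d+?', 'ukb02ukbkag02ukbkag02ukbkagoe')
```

['', '2ukbkag02ukbkag02ukbkagoe']

Matches to split on: at [0:4] → 'ukb0'.
`split` removes every match and returns the 2 fragments in between.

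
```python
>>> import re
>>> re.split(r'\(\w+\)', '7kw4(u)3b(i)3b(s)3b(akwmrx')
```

['7kw4', '3b', '3b', '3b(akwmrx']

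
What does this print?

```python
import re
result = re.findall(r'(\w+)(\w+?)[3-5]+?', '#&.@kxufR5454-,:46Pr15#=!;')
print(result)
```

[('kxufR54', '5'), ('46Pr', '1')]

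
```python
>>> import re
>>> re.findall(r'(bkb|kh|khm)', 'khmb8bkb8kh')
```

['kh', 'bkb', 'kh']

Branches in `(...|...)` are attempted left-to-right; the first branch that allows the whole pattern to succeed is taken.
Scanning left to right: at [0:2] match 'kh', group 1 = 'kh'; at [5:8] match 'bkb', group 1 = 'bkb'; at [9:11] match 'kh', group 1 = 'kh'.
With a single group, `findall` returns only what that group captured — 3 items.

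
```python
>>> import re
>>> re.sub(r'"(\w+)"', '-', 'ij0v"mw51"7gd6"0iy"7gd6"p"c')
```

'ij0v-7gd6-7gd6-c'

Matches: at [4:10] → '"mw51"'; at [14:19] → '"0iy"'; at [23:26] → '"p"'.
`sub` substitutes '-' at each match site.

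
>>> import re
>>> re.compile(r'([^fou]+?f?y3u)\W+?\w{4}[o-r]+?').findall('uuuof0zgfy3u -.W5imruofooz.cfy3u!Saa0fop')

['0zgfy3u']

Pattern: one or more of any character except [fou] (lazy), then optionally the literal 'f', then the literal 'y3u' (captured); then one or more of a non-word character (lazy), then exactly 4 of a word character; then one or more of a character in [o-r] (lazy).
`findall` collects group 1 from the one match (1 total).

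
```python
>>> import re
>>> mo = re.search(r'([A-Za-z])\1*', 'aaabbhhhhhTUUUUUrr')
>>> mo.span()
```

After group 1 captures some text, `\1` only succeeds where that same text appears again.
`re.search` scans for the first position where the pattern succeeds.
The match spans [0:3] → 'aaa'.
Captured: group 1 = 'a'.

(0, 3)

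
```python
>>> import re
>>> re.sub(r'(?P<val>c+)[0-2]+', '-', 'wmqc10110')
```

'wmq-'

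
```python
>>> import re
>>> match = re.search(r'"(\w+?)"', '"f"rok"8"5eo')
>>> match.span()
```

The match spans [0:3] → '"f"'.

(0, 3)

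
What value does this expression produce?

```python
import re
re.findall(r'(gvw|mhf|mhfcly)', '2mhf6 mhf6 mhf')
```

With a single group, `findall` returns only what that group captured — 3 items.

['mhf', 'mhf', 'mhf']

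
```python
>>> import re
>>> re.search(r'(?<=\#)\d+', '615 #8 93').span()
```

(5, 6)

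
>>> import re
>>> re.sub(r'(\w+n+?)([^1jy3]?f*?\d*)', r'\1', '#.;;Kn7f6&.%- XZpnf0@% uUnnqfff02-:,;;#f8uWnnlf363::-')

'#.;;Knf6&.%- XZpn@% uUnnfff02-:,;;#f8uWnnf363::-'

With the lazy modifier that quantifier settles for the fewest repetitions that let the rest of the pattern succeed (the atoms after it are unaffected and can still be greedy).
The replacement refers to a captured group, so each match is rewritten using its own captured text.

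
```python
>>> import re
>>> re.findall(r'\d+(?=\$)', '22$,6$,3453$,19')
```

Because the assertion is zero-width, the text it checks is not consumed and won't appear in the result.
Since nothing is captured, `findall` lists the 3 matched substrings directly.

['22', '6', '3453']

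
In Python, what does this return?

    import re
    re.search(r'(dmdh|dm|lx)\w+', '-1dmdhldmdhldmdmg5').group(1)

'dmdh'

Alternation tries branches left to right and keeps the first one that lets the overall match succeed at that position.
`search` walks the string left to right and returns the first match it finds.
The match spans [2:18] → 'dmdhldmdhldmdmg5'.
Captured: group 1 = 'dmdh'.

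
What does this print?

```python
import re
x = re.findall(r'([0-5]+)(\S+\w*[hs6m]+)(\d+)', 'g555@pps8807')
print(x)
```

[('555', '@pps', '8807')]

3 groups means the one result is a tuple of 3 captured strings — 1 here.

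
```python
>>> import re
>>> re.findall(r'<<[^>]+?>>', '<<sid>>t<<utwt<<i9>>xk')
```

Matches: at [0:7] → '<<sid>>'; at [8:20] → '<<utwt<<i9>>'.
No capturing groups, so `findall` returns the 2 full match strings.

['<<sid>>', '<<utwt<<i9>>']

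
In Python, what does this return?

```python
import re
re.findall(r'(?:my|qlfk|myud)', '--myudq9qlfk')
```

['my', 'qlfk']

The regex engine tests alternatives in the order written; an earlier branch that matches wins even if a later one would match more.
Scanning left to right: at [2:4] → 'my'; at [8:12] → 'qlfk'.
No capturing groups, so `findall` returns the 2 full match strings.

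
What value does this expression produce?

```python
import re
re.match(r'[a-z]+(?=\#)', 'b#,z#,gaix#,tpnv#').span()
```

`re.match` won't scan ahead — the pattern has to work from the very first character.
The match spans [0:1] → 'b'.

(0, 1)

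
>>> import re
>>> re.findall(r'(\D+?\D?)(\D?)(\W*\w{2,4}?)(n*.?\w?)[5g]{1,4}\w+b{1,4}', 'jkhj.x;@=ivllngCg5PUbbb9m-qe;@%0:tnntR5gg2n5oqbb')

[('jkhj.', 'x', ';@=ivl', 'ln'), (':t', 'n', 'nt', 'R5')]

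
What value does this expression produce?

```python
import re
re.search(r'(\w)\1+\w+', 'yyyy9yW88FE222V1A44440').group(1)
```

After group 1 captures some text, `\1` only succeeds where that same text appears again.
`re.search` tries every starting position until one works.
The match spans [0:22] → 'yyyy9yW88FE222V1A44440'.
Captured: group 1 = 'y'.

'y'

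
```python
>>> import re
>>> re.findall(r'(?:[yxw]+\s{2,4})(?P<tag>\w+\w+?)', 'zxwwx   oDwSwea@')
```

['oDwSwea']

This matches one or more of one of [yxw], then 2 to 4 of whitespace (non-capturing group); then one or more of a word character, then one or more of a word character (lazy) (captured as 'tag').
`findall` collects group 1 from the one match (1 total).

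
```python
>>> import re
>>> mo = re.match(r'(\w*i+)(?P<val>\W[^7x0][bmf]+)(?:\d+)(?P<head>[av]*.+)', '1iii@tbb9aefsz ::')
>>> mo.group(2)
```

'@tbb'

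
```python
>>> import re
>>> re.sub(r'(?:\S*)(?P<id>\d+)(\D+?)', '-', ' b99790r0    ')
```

The pattern matches zero or more of a non-whitespace character (non-capturing group); then one or more of a digit (captured as 'id'); then one or more of a non-digit (lazy) (captured).
A non-greedy quantifier consumes as few characters as it can — just enough that the remainder of the pattern still matches from where it stops; whatever follows it matches normally.
Matches: at [1:10] → 'b99790r0 '.
Each match is replaced by '-'.

' -   '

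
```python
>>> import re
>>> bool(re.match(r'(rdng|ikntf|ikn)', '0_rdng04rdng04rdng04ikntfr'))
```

False

With `match`, the pattern is implicitly anchored at the beginning.
Here position 0 doesn't satisfy it, so the call returns None, and `bool(None)` is False.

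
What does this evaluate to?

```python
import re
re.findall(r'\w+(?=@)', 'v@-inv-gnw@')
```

Because the assertion is zero-width, the text it checks is not consumed and won't appear in the result.
Matches: at [0:1] → 'v'; at [7:10] → 'gnw'.
Since nothing is captured, `findall` lists the 2 matched substrings directly.

['v', 'gnw']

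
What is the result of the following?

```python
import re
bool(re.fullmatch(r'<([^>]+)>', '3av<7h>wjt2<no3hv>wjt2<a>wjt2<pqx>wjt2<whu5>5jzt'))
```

False

`re.fullmatch` is like wrapping the pattern in `^…$` (in single-line mode).
Here the string isn't matched end-to-end, so the call returns None, and `bool(None)` is False.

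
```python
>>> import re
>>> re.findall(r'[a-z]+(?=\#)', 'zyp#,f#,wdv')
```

The positive lookaround only admits positions where the adjacent text matches; those characters stay outside the span.
No capturing groups, so `findall` returns the 2 full match strings.

['zyp', 'f']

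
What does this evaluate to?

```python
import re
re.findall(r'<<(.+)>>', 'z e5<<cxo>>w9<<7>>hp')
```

Walking the string: at [4:18] match '<<cxo>>w9<<7>>', group 1 = 'cxo>>w9<<7'.
Because there's exactly one group, `findall` drops the full match and keeps group 1 from the one hit.

['cxo>>w9<<7']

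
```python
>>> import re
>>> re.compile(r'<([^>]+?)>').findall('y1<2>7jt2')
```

['2']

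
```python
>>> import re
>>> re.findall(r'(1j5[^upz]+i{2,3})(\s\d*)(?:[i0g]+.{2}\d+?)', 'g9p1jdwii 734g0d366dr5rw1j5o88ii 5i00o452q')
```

Pattern: the literal '1j5', then one or more of any character except [upz], then 2 to 3 of the literal 'i' (captured); then whitespace, then zero or more of a digit (captured); then one or more of one of [i0g], then exactly 2 of any character, then one or more of a digit (lazy) (non-capturing group).
2 groups means the one result is a tuple of 2 captured strings — 1 here.

[('1j5o88ii', ' 5')]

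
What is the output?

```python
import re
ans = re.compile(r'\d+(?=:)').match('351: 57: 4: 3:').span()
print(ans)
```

The positive lookaround only admits positions where the adjacent text matches; those characters stay outside the span.
`re.match` won't scan ahead — the pattern has to work from the very first character.
The match spans [0:3] → '351'.

(0, 3)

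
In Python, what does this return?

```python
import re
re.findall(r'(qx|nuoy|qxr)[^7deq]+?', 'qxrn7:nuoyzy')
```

['qx', 'nuoy']

The regex engine tests alternatives in the order written; an earlier branch that matches wins even if a later one would match more.
Matches: at [0:3] match 'qxr', group 1 = 'qx'; at [6:11] match 'nuoyz', group 1 = 'nuoy'.
Because there's exactly one group, `findall` drops the full match and keeps group 1 from each hit.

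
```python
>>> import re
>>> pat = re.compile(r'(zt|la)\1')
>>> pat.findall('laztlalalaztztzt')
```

['la', 'zt']

`\1` has to match the exact text group 1 already captured.
Walking the string: at [4:8] match 'lala', group 1 = 'la'; at [10:14] match 'ztzt', group 1 = 'zt'.
`findall` collects group 1 from each match (2 total).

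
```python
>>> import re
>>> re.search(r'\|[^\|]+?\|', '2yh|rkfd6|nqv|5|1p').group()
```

`search` walks the string left to right and returns the first match it finds.
The match spans [3:10] → '|rkfd6|'.

'|rkfd6|'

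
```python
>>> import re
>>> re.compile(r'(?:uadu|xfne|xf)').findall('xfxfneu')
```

['xf', 'xfne']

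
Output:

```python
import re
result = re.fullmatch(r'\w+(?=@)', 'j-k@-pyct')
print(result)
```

None

The positive lookaround only admits positions where the adjacent text matches; those characters stay outside the span.
`fullmatch` succeeds only if the pattern covers the string from start to end.
Here the pattern can't cover the whole string, so the call returns None.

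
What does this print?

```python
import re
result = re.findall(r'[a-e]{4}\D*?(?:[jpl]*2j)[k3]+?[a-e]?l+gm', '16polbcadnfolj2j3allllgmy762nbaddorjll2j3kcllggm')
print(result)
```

['bcadnfolj2j3allllgm']

The pattern matches exactly 4 of a character in [a-e], then zero or more of a non-digit (lazy); then zero or more of one of [jpl], then the literal '2j' (non-capturing group); then one or more of one of [k3] (lazy); then optionally a character in [a-e], then one or more of the literal 'l', then the literal 'gm'.
Scanning left to right: at [5:24] → 'bcadnfolj2j3allllgm'.
With no groups in the pattern, `findall` gives back each whole match — 1 here.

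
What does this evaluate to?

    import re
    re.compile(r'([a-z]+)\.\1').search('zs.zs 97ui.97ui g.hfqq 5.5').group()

`\1` has to match the exact text group 1 already captured.
`re.search` tries every starting position until one works.
The match spans [0:5] → 'zs.zs'.
Captured: group 1 = 'zs'.

'zs.zs'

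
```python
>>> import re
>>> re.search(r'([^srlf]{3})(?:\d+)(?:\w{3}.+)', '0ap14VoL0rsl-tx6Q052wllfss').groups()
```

Pattern: exactly 3 of any character except [srlf] (captured); then one or more of a digit (non-capturing group); then exactly 3 of a word character, then one or more of any character (non-capturing group).
`search` walks the string left to right and returns the first match it finds.
The match spans [0:26] → '0ap14VoL0rsl-tx6Q052wllfss'.
Captured: group 1 = '0ap'.

('0ap',)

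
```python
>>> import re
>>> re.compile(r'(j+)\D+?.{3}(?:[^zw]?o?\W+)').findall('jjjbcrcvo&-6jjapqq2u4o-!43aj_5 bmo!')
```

['jjj', 'jj', 'j']

`findall` collects group 1 from each match (3 total).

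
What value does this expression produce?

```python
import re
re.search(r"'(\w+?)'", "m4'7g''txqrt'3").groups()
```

Unlike `match`, `search` isn't anchored — it looks for the pattern anywhere in the string.
The match spans [2:6] → "'7g'".
Captured: group 1 = '7g'.

('7g',)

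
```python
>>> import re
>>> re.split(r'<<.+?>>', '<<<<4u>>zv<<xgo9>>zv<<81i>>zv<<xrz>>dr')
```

['', 'zv', 'zv', 'zv', 'dr']

Each match becomes a cut point; 5 segments remain.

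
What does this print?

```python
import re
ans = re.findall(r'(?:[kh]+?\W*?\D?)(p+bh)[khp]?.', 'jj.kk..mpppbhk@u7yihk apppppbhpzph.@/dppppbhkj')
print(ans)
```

Pattern: one or more of one of [kh] (lazy), then zero or more of a non-word character (lazy), then optionally a non-digit (non-capturing group); then one or more of a literal 'p', then the literal 'bh' (captured); then optionally one of [khp], then any character.
Matches: at [3:15] match 'kk..mpppbhk@', group 1 = 'pppbh'; at [19:32] match 'hk apppppbhpz', group 1 = 'pppppbh'; at [33:46] match 'h.@/dppppbhkj', group 1 = 'ppppbh'.
`findall` collects group 1 from each match (3 total).

['pppbh', 'pppppbh', 'ppppbh']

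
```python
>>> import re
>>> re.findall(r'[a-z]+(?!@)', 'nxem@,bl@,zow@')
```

['nxe', 'b', 'zo']

A negative assertion filters positions out without eating any characters.
Matches: at [0:3] → 'nxe'; at [6:7] → 'b'; at [10:12] → 'zo'.
Since nothing is captured, `findall` lists the 3 matched substrings directly.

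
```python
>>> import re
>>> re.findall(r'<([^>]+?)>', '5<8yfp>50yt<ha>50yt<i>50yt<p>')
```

Scanning left to right: at [1:7] match '<8yfp>', group 1 = '8yfp'; at [11:15] match '<ha>', group 1 = 'ha'; at [19:22] match '<i>', group 1 = 'i'; at [26:29] match '<p>', group 1 = 'p'.
Because there's exactly one group, `findall` drops the full match and keeps group 1 from each hit.

['8yfp', 'ha', 'i', 'p']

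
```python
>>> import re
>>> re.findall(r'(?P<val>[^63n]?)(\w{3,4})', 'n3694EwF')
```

[('', 'n369'), ('4', 'EwF')]

This matches optionally any character except [63n] (captured as 'val'); then 3 to 4 of a word character (captured).
Scanning left to right: at [0:4] match 'n369', groups = ('', 'n369'); at [4:8] match '4EwF', groups = ('4', 'EwF').
`findall` packs the 2 group values into a tuple for every match.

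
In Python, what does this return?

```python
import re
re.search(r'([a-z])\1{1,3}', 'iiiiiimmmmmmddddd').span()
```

(0, 4)

A backreference is literal: `\1` must see the identical characters the first group matched.
The match spans [0:4] → 'iiii'.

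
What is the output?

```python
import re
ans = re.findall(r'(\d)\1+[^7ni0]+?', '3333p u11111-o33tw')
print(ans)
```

['3', '1', '3']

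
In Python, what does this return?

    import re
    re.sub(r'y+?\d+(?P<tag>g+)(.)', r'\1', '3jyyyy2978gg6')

'3jgg'

The replacement refers to a captured group, so each match is rewritten using its own captured text.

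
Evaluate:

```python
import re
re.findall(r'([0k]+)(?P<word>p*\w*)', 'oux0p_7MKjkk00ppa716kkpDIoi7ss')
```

This matches one or more of one of [0k] (captured); then zero or more of a literal 'p', then zero or more of a word character (captured as 'word').
Matches: at [3:30] match '0p_7MKjkk00ppa716kkpDIoi7ss', groups = ('0', 'p_7MKjkk00ppa716kkpDIoi7ss').
2 groups means the one result is a tuple of 2 captured strings — 1 here.

[('0', 'p_7MKjkk00ppa716kkpDIoi7ss')]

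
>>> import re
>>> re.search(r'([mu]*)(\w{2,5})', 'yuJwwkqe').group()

Pattern: zero or more of one of [mu] (captured); then 2 to 5 of a word character (captured).
The match spans [0:5] → 'yuJww'.

'yuJww'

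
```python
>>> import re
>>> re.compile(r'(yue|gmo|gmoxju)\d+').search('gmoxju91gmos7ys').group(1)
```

'gmoxju'

`search` walks the string left to right and returns the first match it finds.
The match spans [0:8] → 'gmoxju91'.
Captured: group 1 = 'gmoxju'.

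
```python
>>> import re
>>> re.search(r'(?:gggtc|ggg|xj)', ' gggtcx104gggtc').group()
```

'gggtc'

Alternation isn't longest-match — the leftmost alternative that fits at this position is chosen.
The match spans [1:6] → 'gggtc'.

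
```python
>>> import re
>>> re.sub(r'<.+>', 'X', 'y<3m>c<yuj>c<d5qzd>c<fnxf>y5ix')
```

Matches: at [1:26] → '<3m>c<yuj>c<d5qzd>c<fnxf>'.
Each match is replaced by 'X'.

'yXy5ix'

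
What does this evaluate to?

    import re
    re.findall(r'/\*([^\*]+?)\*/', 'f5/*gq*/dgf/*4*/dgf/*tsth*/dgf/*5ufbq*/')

['gq', '4', 'tsth', '5ufbq']

Because there's exactly one group, `findall` drops the full match and keeps group 1 from each hit.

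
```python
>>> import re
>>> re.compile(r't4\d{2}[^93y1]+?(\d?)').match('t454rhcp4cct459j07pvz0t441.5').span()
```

`match` is anchored at position 0; if the pattern doesn't fit there, it returns None.
The match spans [0:5] → 't454r'.

(0, 5)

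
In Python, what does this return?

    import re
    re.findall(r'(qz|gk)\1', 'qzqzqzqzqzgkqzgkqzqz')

['qz', 'qz', 'qz']

`\1` has to match the exact text group 1 already captured.
With a single group, `findall` returns only what that group captured — 3 items.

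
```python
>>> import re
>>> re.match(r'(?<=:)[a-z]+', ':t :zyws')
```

`re.match` only tries the pattern at the start of the string.
Here the pattern fails at index 0, so the call returns None.

None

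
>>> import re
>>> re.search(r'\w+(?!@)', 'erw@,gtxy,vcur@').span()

Because the assertion is negative and zero-width, positions next to the forbidden text are skipped.
Unlike `match`, `search` isn't anchored — it looks for the pattern anywhere in the string.
The match spans [0:2] → 'er'.

(0, 2)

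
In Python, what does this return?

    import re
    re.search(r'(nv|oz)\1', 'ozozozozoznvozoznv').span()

(0, 4)

`\1` is not a pattern — it's the concrete string captured by group 1, re-applied verbatim.
`search` walks the string left to right and returns the first match it finds.
The match spans [0:4] → 'ozoz'.
Captured: group 1 = 'oz'.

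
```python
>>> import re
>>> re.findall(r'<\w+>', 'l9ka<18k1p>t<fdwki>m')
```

Walking the string: at [4:11] → '<18k1p>'; at [12:19] → '<fdwki>'.
`findall` yields the raw match text (2 of them) because the pattern has no groups.

['<18k1p>', '<fdwki>']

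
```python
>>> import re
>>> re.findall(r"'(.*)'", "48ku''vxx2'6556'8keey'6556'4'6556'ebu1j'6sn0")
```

["'vxx2'6556'8keey'6556'4'6556'ebu1j"]

Walking the string: at [4:40] match "''vxx2'6556'8keey'6556'4'6556'ebu1j'", group 1 = "'vxx2'6556'8keey'6556'4'6556'ebu1j".
`findall` collects group 1 from the one match (1 total).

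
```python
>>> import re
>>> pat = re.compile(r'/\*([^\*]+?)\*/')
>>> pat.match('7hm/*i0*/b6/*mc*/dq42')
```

`match` is anchored at position 0; if the pattern doesn't fit there, it returns None.
Here the string doesn't start with a match, so the call returns None.

None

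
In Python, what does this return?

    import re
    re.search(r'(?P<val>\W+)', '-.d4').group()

'-.'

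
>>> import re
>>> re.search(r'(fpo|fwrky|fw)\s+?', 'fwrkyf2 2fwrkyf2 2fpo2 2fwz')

None

Here nothing in the string fits, so the call returns None.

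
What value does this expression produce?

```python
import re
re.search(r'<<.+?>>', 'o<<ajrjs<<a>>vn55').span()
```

The match spans [1:13] → '<<ajrjs<<a>>'.

(1, 13)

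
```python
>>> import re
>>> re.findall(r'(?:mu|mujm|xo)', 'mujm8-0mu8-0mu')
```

The regex engine tests alternatives in the order written; an earlier branch that matches wins even if a later one would match more.
No capturing groups, so `findall` returns the 3 full match strings.

['mu', 'mu', 'mu']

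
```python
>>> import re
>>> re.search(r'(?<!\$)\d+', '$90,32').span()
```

`(?!…)`/`(?<!…)` only lets a position through if the neighbouring text does NOT match; no characters are consumed.
`re.search` tries every starting position until one works.
The match spans [2:3] → '0'.

(2, 3)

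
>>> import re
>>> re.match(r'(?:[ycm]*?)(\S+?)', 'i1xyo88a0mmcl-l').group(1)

The match spans [0:1] → 'i'.
Captured: group 1 = 'i'.

'i'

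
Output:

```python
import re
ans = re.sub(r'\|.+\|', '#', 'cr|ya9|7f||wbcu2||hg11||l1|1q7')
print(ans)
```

Every occurrence is swapped for '#'.

cr#1q7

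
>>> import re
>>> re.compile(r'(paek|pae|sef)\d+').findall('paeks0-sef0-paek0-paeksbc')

`findall` collects group 1 from each match (2 total).

['sef', 'paek']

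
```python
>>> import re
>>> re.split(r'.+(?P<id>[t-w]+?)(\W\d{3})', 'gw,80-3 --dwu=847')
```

['', 'u', '=847', '']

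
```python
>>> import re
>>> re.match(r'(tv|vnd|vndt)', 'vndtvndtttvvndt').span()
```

(0, 3)

Alternation tries branches left to right and keeps the first one that lets the overall match succeed at that position.
`re.match` won't scan ahead — the pattern has to work from the very first character.
The match spans [0:3] → 'vnd'.
Captured: group 1 = 'vnd'.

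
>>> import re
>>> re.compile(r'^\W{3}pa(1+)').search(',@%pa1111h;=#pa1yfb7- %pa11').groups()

The match spans [0:9] → ',@%pa1111'.
Captured: group 1 = '1111'.

('1111',)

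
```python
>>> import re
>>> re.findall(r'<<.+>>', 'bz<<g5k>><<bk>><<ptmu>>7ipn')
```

['<<g5k>><<bk>><<ptmu>>']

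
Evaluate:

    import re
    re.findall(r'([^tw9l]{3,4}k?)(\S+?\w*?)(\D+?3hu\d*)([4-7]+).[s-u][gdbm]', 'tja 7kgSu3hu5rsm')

[('ja 7k', 'g', 'Su3hu', '5')]

Pattern: 3 to 4 of any character except [tw9l], then optionally the literal 'k' (captured); then one or more of a non-whitespace character (lazy), then zero or more of a word character (lazy) (captured); then one or more of a non-digit (lazy), then the literal '3hu', then zero or more of a digit (captured); then one or more of a character in [4-7] (captured); then any character, then a character in [s-u], then one of [gdbm].
Because the quantifier is non-greedy, it stops expanding at the earliest point where the rest of the pattern can succeed.
Matches: at [1:16] match 'ja 7kgSu3hu5rsm', groups = ('ja 7k', 'g', 'Su3hu', '5').
`findall` packs the 4 group values into a tuple for every match.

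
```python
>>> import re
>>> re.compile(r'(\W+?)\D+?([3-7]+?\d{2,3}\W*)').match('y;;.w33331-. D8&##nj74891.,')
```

None

Pattern: one or more of a non-word character (lazy) (captured); then one or more of a non-digit (lazy); then one or more of a character in [3-7] (lazy), then 2 to 3 of a digit, then zero or more of a non-word character (captured).
`re.match` won't scan ahead — the pattern has to work from the very first character.
Here the pattern fails at index 0, so the call returns None.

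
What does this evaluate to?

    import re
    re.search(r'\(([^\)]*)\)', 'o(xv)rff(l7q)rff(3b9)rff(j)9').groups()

`re.search` scans for the first position where the pattern succeeds.
The match spans [1:5] → '(xv)'.
Captured: group 1 = 'xv'.

('xv',)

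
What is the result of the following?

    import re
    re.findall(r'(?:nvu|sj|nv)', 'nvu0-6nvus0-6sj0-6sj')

['nvu', 'nvu', 'sj', 'sj']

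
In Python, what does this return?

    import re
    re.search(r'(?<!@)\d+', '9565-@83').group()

The negative lookahead/lookbehind blocks any match where the forbidden context is present.
Unlike `match`, `search` isn't anchored — it looks for the pattern anywhere in the string.
The match spans [0:4] → '9565'.

'9565'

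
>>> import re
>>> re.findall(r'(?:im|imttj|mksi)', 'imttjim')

['im', 'im']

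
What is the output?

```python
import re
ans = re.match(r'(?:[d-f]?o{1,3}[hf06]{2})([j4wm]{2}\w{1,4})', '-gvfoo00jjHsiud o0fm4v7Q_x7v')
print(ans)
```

The pattern matches optionally a character in [d-f], then 1 to 3 of a literal 'o', then exactly 2 of one of [hf06] (non-capturing group); then exactly 2 of one of [j4wm], then 1 to 4 of a word character (captured).
`match` is anchored at position 0; if the pattern doesn't fit there, it returns None.
Here the string doesn't start with a match, so the call returns None.

None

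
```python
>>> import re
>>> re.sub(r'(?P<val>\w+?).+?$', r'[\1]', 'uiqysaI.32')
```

'[u]'

This matches one or more of a word character (lazy) (captured as 'val'); then one or more of any character (lazy); then anchored at the end.
The `?` after the quantifier makes it lazy — it takes as little as possible before letting the rest of the pattern try.
Matches: at [0:10] → 'uiqysaI.32'.
The replacement refers to a captured group, so each match is rewritten using its own captured text.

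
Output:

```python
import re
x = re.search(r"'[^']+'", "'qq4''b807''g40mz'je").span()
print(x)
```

(0, 5)

Unlike `match`, `search` isn't anchored — it looks for the pattern anywhere in the string.
The match spans [0:5] → "'qq4'".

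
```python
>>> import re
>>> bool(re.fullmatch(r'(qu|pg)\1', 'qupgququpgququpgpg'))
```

`re.fullmatch` is like wrapping the pattern in `^…$` (in single-line mode).
Here the pattern can't cover the whole string, so the call returns None, and `bool(None)` is False.

False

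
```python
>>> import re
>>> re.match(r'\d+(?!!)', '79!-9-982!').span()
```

(0, 1)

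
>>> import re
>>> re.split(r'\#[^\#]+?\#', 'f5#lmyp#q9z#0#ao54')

Matches to split on: at [2:8] → '#lmyp#'; at [11:14] → '#0#'.
Each match becomes a cut point; 3 segments remain.

['f5', 'q9z', 'ao54']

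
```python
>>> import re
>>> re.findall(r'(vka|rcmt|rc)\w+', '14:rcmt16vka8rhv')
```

Alternation tries branches left to right and keeps the first one that lets the overall match succeed at that position.
`findall` collects group 1 from the one match (1 total).

['rcmt']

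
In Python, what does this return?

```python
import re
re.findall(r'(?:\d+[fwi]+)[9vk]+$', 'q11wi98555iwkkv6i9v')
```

`findall` yields the raw match text (1 of them) because the pattern has no groups.

['6i9v']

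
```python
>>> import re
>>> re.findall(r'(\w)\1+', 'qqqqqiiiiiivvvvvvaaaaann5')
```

A backreference is literal: `\1` must see the identical characters the first group matched.
One capturing group, so `findall` returns just the captured substring from each match — 5 in all.

['q', 'i', 'v', 'a', 'n']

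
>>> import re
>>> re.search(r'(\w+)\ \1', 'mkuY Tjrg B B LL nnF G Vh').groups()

('B',)

`\1` has to match the exact text group 1 already captured.
`re.search` scans for the first position where the pattern succeeds.
The match spans [10:13] → 'B B'.
Captured: group 1 = 'B'.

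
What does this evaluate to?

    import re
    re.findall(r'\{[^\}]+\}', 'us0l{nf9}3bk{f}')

['{nf9}', '{f}']

Matches: at [4:9] → '{nf9}'; at [12:15] → '{f}'.
No capturing groups, so `findall` returns the 2 full match strings.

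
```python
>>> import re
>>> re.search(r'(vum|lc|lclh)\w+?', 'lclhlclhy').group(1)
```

Alternation isn't longest-match — the leftmost alternative that fits at this position is chosen.
Unlike `match`, `search` isn't anchored — it looks for the pattern anywhere in the string.
The match spans [0:3] → 'lcl'.
Captured: group 1 = 'lc'.

'lc'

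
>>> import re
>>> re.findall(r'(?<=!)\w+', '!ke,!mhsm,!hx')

['ke', 'mhsm', 'hx']

The lookaround is zero-width — it requires the adjacent text to match without consuming it, so the asserted text isn't part of the match.
Walking the string: at [1:3] → 'ke'; at [5:9] → 'mhsm'; at [11:13] → 'hx'.
`findall` yields the raw match text (3 of them) because the pattern has no groups.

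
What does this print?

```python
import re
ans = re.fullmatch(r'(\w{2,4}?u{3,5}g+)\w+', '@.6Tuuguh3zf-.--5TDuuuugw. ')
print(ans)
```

None

This matches 2 to 4 of a word character (lazy), then 3 to 5 of a literal 'u', then one or more of the literal 'g' (captured); then one or more of a word character.
`re.fullmatch` requires the pattern to consume the entire string.
Here the string isn't matched end-to-end, so the call returns None.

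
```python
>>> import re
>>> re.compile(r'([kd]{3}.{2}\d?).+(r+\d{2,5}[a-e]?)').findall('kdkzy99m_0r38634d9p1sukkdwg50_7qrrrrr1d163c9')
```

[('kdkzy9', 'r38634d')]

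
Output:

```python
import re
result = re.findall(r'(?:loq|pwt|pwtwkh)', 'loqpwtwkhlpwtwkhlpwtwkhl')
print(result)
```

Branches in `(...|...)` are attempted left-to-right; the first branch that allows the whole pattern to succeed is taken.
Since nothing is captured, `findall` lists the 4 matched substrings directly.

['loq', 'pwt', 'pwt', 'pwt']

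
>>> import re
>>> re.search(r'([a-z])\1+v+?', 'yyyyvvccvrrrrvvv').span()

`\1` is not a pattern — it's the concrete string captured by group 1, re-applied verbatim.
The match spans [0:5] → 'yyyyv'.

(0, 5)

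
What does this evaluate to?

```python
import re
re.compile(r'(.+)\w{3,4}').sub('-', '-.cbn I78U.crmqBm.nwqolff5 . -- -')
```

'- . -- -'

This matches one or more of any character (captured); then 3 to 4 of a word character.
Matches: at [0:26] → '-.cbn I78U.crmqBm.nwqolff5'.
Each match is replaced by '-'.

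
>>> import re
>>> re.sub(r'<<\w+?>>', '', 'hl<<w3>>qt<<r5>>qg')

'hlqtqg'

Matches: at [2:8] → '<<w3>>'; at [10:16] → '<<r5>>'.
Each match is replaced by ''.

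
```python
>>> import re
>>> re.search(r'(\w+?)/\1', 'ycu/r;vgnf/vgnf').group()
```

'vgnf/vgnf'

`\1` is not a pattern — it's the concrete string captured by group 1, re-applied verbatim.
`search` walks the string left to right and returns the first match it finds.
The match spans [6:15] → 'vgnf/vgnf'.
Captured: group 1 = 'vgnf'.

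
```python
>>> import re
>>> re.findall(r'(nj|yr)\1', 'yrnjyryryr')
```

['yr']

`\1` has to match the exact text group 1 already captured.
Because there's exactly one group, `findall` drops the full match and keeps group 1 from the one hit.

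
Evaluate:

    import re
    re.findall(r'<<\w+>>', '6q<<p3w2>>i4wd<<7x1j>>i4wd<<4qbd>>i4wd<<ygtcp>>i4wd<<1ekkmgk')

Matches: at [2:10] → '<<p3w2>>'; at [14:22] → '<<7x1j>>'; at [26:34] → '<<4qbd>>'; at [38:47] → '<<ygtcp>>'.
Since nothing is captured, `findall` lists the 4 matched substrings directly.

['<<p3w2>>', '<<7x1j>>', '<<4qbd>>', '<<ygtcp>>']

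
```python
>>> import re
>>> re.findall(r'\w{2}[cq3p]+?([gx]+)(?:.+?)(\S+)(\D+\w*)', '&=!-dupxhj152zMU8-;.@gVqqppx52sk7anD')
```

[('x', 'j152zMU8-;.@gVqqppx52sk7an', 'D')]

The pattern matches exactly 2 of a word character, then one or more of one of [cq3p] (lazy); then one or more of one of [gx] (captured); then one or more of any character (lazy) (non-capturing group); then one or more of a non-whitespace character (captured); then one or more of a non-digit, then zero or more of a word character (captured).
A non-greedy quantifier consumes as few characters as it can — just enough that the remainder of the pattern still matches from where it stops; whatever follows it matches normally.
Scanning left to right: at [4:36] match 'dupxhj152zMU8-;.@gVqqppx52sk7anD', groups = ('x', 'j152zMU8-;.@gVqqppx52sk7an', 'D').
`findall` packs the 3 group values into a tuple for every match.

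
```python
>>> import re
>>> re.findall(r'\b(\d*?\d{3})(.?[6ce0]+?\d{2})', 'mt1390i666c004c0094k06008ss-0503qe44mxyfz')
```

Pattern: a word boundary (`\b`, zero-width); then zero or more of a digit (lazy), then exactly 3 of a digit (captured); then optionally any character, then one or more of one of [6ce0] (lazy), then exactly 2 of a digit (captured).
Matches: at [28:36] match '0503qe44', groups = ('0503', 'qe44').
With 2 capturing groups, `findall` returns a 2-tuple per match.

[('0503', 'qe44')]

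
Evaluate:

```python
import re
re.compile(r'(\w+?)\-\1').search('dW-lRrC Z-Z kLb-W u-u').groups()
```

('Z',)

`\1` is not a pattern — it's the concrete string captured by group 1, re-applied verbatim.
`re.search` tries every starting position until one works.
The match spans [8:11] → 'Z-Z'.
Captured: group 1 = 'Z'.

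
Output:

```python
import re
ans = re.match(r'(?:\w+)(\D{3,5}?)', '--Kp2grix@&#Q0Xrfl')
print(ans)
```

None

This matches one or more of a word character (non-capturing group); then 3 to 5 of a non-digit (lazy) (captured).
`match` is anchored at position 0; if the pattern doesn't fit there, it returns None.
Here the pattern fails at index 0, so the call returns None.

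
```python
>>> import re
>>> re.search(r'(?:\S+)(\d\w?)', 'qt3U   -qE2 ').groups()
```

Pattern: one or more of a non-whitespace character (non-capturing group); then a digit, then optionally a word character (captured).
`search` walks the string left to right and returns the first match it finds.
The match spans [0:4] → 'qt3U'.
Captured: group 1 = '3U'.

('3U',)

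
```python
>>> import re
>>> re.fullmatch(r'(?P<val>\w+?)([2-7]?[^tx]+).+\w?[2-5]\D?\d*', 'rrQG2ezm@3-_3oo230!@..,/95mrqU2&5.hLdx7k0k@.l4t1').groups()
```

('r', 'rQG2ezm@3-_3oo230!@..,/95mrqU2&5.hLd')

The match spans [0:48] → 'rrQG2ezm@3-_3oo230!@..,/95mrqU2&5.hLdx7k0k@.l4t1'.
Captured: group 1 = 'r', group 2 = 'rQG2ezm@3-_3oo230!@..,/95mrqU2&5.hLd'.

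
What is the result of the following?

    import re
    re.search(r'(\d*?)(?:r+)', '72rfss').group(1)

This matches zero or more of a digit (lazy) (captured); then one or more of a literal 'r' (non-capturing group).
`re.search` scans for the first position where the pattern succeeds.
The match spans [0:3] → '72r'.
Captured: group 1 = '72'.

'72'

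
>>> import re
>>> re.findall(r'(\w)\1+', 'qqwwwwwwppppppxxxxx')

['q', 'w', 'p', 'x']

`\1` has to match the exact text group 1 already captured.
Scanning left to right: at [0:2] match 'qq', group 1 = 'q'; at [2:8] match 'wwwwww', group 1 = 'w'; at [8:14] match 'pppppp', group 1 = 'p'; at [14:19] match 'xxxxx', group 1 = 'x'.
Because there's exactly one group, `findall` drops the full match and keeps group 1 from each hit.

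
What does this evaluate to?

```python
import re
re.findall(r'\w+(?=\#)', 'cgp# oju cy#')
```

The lookaround is zero-width — it requires the adjacent text to match without consuming it, so the asserted text isn't part of the match.
Since nothing is captured, `findall` lists the 2 matched substrings directly.

['cgp', 'cy']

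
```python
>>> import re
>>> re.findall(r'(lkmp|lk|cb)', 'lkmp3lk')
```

['lkmp', 'lk']

`|` is ordered: at each position the engine commits to the first alternative that works.
Scanning left to right: at [0:4] match 'lkmp', group 1 = 'lkmp'; at [5:7] match 'lk', group 1 = 'lk'.
`findall` collects group 1 from each match (2 total).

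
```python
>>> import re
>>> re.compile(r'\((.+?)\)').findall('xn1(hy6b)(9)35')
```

Because there's exactly one group, `findall` drops the full match and keeps group 1 from each hit.

['hy6b', '9']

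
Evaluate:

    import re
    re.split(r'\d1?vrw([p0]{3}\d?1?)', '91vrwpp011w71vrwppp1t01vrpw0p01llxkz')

Pattern: a digit, then optionally a literal '1', then the literal 'vrw'; then exactly 3 of one of [p0], then optionally a digit, then optionally the literal '1' (captured).
Matches to split on: at [0:10] → '91vrwpp011'; at [11:20] → '71vrwppp1'.
The group in the pattern means `split` returns the separators' captures alongside the pieces.

['', 'pp011', 'w', 'ppp1', 't01vrpw0p01llxkz']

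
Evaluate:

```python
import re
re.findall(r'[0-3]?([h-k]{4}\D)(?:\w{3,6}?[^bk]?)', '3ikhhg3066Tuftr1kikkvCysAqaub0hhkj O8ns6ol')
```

Pattern: optionally a character in [0-3]; then exactly 4 of a character in [h-k], then a non-digit (captured); then 3 to 6 of a word character (lazy), then optionally any character except [bk] (non-capturing group).
Matches: at [0:10] match '3ikhhg3066', group 1 = 'ikhhg'; at [15:25] match '1kikkvCysA', group 1 = 'kikkv'; at [29:39] match '0hhkj O8ns', group 1 = 'hhkj '.
Because there's exactly one group, `findall` drops the full match and keeps group 1 from each hit.

['ikhhg', 'kikkv', 'hhkj ']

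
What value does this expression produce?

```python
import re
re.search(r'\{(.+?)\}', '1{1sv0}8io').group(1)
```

The match spans [1:7] → '{1sv0}'.
Captured: group 1 = '1sv0'.

'1sv0'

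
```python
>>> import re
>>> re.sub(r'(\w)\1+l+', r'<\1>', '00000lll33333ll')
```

'<0><3>'

`\1` has to match the exact text group 1 already captured.
The replacement refers to a captured group, so each match is rewritten using its own captured text.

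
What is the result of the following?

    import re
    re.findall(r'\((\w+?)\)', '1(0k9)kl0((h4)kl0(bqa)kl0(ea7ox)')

['0k9', 'h4', 'bqa', 'ea7ox']

Walking the string: at [1:6] match '(0k9)', group 1 = '0k9'; at [10:14] match '(h4)', group 1 = 'h4'; at [17:22] match '(bqa)', group 1 = 'bqa'; at [25:32] match '(ea7ox)', group 1 = 'ea7ox'.
Because there's exactly one group, `findall` drops the full match and keeps group 1 from each hit.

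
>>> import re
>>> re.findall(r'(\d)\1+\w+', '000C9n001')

A backreference is literal: `\1` must see the identical characters the first group matched.
One capturing group, so `findall` returns just the captured substring from the one match — 1 in all.

['0']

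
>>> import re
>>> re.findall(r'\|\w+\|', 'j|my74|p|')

['|my74|']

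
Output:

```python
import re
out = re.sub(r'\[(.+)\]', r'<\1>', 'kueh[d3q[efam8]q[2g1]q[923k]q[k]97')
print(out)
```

Matches: at [4:32] → '[d3q[efam8]q[2g1]q[923k]q[k]'.
`\1` in the replacement pulls in group 1's text for each match.

kueh<d3q[efam8]q[2g1]q[923k]q[k>97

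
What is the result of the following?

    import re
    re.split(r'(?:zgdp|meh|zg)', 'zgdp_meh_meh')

`|` is ordered: at each position the engine commits to the first alternative that works.
Matches to split on: at [0:4] → 'zgdp'; at [5:8] → 'meh'; at [9:12] → 'meh'.
The string is cut at each match, leaving 4 pieces.

['', '_', '_', '']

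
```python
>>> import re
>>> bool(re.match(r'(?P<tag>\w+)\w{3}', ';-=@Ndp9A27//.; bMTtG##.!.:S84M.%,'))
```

False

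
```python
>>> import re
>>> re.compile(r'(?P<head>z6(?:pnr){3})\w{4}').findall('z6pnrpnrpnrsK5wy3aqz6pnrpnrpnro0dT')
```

Pattern: the literal 'z6', then the literal 'pnr' repeated 3 times (captured as 'head'); then exactly 4 of a word character.
Matches: at [0:15] match 'z6pnrpnrpnrsK5w', group 1 = 'z6pnrpnrpnr'; at [19:34] match 'z6pnrpnrpnro0dT', group 1 = 'z6pnrpnrpnr'.
Because there's exactly one group, `findall` drops the full match and keeps group 1 from each hit.

['z6pnrpnrpnr', 'z6pnrpnrpnr']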